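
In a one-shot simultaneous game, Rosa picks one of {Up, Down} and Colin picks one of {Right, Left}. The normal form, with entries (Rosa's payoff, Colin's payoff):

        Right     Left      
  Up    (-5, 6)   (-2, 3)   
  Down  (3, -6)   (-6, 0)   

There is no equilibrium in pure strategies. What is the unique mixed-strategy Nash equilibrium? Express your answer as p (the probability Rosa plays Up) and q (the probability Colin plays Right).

p = 2/3, q = 1/3

Set Colin's expected payoff from Right equal to that from Left:
  Colin's payoff from Right: p·6 + (1−p)·(-6) = 12p - 6
  Colin's payoff from Left: p·3 + (1−p)·0 = 3p
  12p - 6 = 3p  ⇒  9p = 6  ⇒  p = 2/3.
Set Rosa's expected payoff from Up equal to that from Down:
  Rosa's expected payoff from Up: q·(-5) + (1−q)·(-2) = -3q - 2
  Rosa's expected payoff from Down: q·3 + (1−q)·(-6) = 9q - 6
  -3q - 2 = 9q - 6  ⇒  -12q = -4  ⇒  q = 1/3.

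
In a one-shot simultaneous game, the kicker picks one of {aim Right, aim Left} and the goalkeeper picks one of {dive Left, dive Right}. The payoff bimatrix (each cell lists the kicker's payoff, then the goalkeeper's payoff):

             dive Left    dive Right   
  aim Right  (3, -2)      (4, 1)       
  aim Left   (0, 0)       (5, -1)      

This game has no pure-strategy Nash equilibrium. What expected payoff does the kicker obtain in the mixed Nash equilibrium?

The kicker's indifference between aim Right and aim Left determines the goalkeeper's mixing probability q:
  the kicker's payoff from aim Right: q·3 + (1−q)·4 = -q + 4
  the kicker's payoff from aim Left: q·0 + (1−q)·5 = -5q + 5
  -q + 4 = -5q + 5  ⇒  4q = 1  ⇒  q = 1/4.
At equilibrium the kicker is indifferent across rows, so the kicker's payoff equals the payoff from aim Right: (1/4)·3 + (3/4)·4 = 15/4.

15/4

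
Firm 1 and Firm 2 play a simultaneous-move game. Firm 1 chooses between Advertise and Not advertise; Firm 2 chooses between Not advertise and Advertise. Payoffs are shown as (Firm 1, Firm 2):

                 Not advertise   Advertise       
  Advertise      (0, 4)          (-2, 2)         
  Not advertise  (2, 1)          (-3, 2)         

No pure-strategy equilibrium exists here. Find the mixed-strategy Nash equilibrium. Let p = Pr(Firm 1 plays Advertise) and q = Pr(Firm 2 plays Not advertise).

Firm 1's mix must leave Firm 2 indifferent between Not advertise and Advertise.
  Firm 2's payoff to Not advertise: p·4 + (1−p)·1 = 3p + 1
  Firm 2's payoff to Advertise: p·2 + (1−p)·2 = 2
  3p + 1 = 2  ⇒  3p = 1  ⇒  p = 1/3.
Firm 1's indifference between Advertise and Not advertise determines Firm 2's mixing probability q:
  Firm 1's expected payoff from Advertise: q·0 + (1−q)·(-2) = 2q - 2
  Firm 1's expected payoff from Not advertise: q·2 + (1−q)·(-3) = 5q - 3
  2q - 2 = 5q - 3  ⇒  -3q = -1  ⇒  q = 1/3.

p = 1/3, q = 1/3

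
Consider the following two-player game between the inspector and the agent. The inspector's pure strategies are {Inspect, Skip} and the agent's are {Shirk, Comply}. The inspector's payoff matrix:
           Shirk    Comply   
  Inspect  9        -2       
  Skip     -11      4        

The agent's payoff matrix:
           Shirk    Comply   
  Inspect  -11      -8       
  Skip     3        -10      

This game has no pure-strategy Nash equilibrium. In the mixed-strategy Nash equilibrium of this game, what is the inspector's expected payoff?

The agent's mix must leave the inspector indifferent between Inspect and Skip.
  the inspector's expected payoff from Inspect: q·9 + (1−q)·(-2) = 11q - 2
  the inspector's expected payoff from Skip: q·(-11) + (1−q)·4 = -15q + 4
  11q - 2 = -15q + 4  ⇒  26q = 6  ⇒  q = 3/13.
At equilibrium the inspector is indifferent across rows, so the inspector's payoff equals the payoff from Inspect: (3/13)·9 + (10/13)·(-2) = 7/13.

7/13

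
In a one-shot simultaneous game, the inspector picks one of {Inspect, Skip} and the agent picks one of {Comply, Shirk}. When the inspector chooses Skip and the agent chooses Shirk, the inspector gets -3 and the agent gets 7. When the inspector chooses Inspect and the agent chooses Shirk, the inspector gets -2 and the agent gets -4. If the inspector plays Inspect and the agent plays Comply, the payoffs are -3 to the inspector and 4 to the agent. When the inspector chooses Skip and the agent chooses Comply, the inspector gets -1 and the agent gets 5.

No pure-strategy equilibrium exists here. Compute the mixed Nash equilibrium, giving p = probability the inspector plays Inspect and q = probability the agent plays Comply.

For the agent to be willing to mix, the agent must be indifferent between Comply and Shirk, which pins down the inspector's mix.
  the agent's payoff from Comply: p·4 + (1−p)·5 = -p + 5
  the agent's payoff from Shirk: p·(-4) + (1−p)·7 = -11p + 7
  -p + 5 = -11p + 7  ⇒  10p = 2  ⇒  p = 1/5.
For the inspector to be willing to mix, the inspector must be indifferent between Inspect and Skip, which pins down the agent's mix.
  the inspector's payoff to Inspect: q·(-3) + (1−q)·(-2) = -q - 2
  the inspector's payoff to Skip: q·(-1) + (1−q)·(-3) = 2q - 3
  -q - 2 = 2q - 3  ⇒  -3q = -1  ⇒  q = 1/3.

p = 1/5, q = 1/3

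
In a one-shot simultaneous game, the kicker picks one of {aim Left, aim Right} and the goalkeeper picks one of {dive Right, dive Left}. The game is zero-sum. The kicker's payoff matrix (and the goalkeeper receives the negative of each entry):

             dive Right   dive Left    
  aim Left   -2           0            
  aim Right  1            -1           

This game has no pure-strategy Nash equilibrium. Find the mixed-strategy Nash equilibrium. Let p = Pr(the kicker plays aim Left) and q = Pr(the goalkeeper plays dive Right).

p = 1/2, q = 1/4

The goalkeeper's indifference between dive Right and dive Left determines the kicker's mixing probability p:
  the goalkeeper's expected payoff from dive Right: p·2 + (1−p)·(-1) = 3p - 1
  the goalkeeper's expected payoff from dive Left: p·0 + (1−p)·1 = -p + 1
  3p - 1 = -p + 1  ⇒  4p = 2  ⇒  p = 1/2.
For the kicker to be willing to mix, the kicker must be indifferent between aim Left and aim Right, which pins down the goalkeeper's mix.
  the kicker's payoff to aim Left: q·(-2) + (1−q)·0 = -2q
  the kicker's payoff to aim Right: q·1 + (1−q)·(-1) = 2q - 1
  -2q = 2q - 1  ⇒  -4q = -1  ⇒  q = 1/4.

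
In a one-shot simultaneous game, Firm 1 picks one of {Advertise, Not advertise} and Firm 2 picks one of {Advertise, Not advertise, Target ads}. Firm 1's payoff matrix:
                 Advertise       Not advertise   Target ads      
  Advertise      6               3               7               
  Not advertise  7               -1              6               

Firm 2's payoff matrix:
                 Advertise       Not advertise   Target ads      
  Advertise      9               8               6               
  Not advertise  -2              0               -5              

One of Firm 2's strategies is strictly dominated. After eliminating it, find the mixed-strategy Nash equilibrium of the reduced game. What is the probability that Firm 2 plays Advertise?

q = 4/5

Firm 2's strategy Target ads is strictly dominated by Advertise: 9 > 6 and -2 > -5. Eliminate Target ads.
Firm 1's indifference between Advertise and Not advertise determines Firm 2's mixing probability q:
  Firm 1's expected payoff from Advertise: q·6 + (1−q)·3 = 3q + 3
  Firm 1's expected payoff from Not advertise: q·7 + (1−q)·(-1) = 8q - 1
  3q + 3 = 8q - 1  ⇒  -5q = -4  ⇒  q = 4/5.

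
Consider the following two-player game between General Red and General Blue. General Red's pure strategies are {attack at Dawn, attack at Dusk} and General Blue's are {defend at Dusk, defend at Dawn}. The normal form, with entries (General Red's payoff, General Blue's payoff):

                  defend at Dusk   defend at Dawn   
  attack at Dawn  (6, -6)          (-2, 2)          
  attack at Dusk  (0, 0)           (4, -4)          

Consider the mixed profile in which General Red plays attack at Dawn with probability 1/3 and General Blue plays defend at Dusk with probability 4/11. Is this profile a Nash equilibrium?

No

Given General Blue's mix q = 4/11, General Red's payoff from attack at Dawn is 10/11 but from attack at Dusk is 28/11. General Red strictly prefers attack at Dusk, so General Red would not mix.
So the proposed profile is not a Nash equilibrium.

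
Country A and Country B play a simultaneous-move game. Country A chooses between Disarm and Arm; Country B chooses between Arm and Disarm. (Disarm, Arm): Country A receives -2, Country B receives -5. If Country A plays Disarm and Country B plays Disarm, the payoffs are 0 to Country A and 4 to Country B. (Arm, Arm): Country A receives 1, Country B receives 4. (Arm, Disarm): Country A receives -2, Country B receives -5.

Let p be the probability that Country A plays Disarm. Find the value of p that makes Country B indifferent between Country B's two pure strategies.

In a mixed equilibrium Country B is indifferent between Arm and Disarm; this condition fixes p.
  Country B's payoff to Arm: p·(-5) + (1−p)·4 = -9p + 4
  Country B's payoff to Disarm: p·4 + (1−p)·(-5) = 9p - 5
  -9p + 4 = 9p - 5  ⇒  -18p = -9  ⇒  p = 1/2.

p = 1/2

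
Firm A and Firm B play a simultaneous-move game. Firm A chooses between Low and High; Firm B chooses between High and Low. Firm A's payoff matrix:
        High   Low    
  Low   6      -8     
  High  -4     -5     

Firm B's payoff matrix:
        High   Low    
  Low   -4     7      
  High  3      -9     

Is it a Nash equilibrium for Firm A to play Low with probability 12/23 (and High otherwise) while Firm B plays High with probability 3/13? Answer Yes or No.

Check Firm B's indifference given Firm A's mix p = 12/23:
  payoff from High = -15/23; payoff from Low = -15/23 — equal.
Check Firm A's indifference given Firm B's mix q = 3/13:
  payoff from Low = -62/13; payoff from High = -62/13 — equal.
Both players are indifferent, so neither can profitably deviate.

Yes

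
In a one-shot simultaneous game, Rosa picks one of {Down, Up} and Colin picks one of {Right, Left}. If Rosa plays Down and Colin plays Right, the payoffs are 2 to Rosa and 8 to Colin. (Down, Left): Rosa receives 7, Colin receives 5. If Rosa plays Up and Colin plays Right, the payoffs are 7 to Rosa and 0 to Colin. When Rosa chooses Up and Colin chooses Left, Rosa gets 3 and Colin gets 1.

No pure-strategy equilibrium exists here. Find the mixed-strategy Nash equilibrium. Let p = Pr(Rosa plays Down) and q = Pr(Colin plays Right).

Rosa's mix must leave Colin indifferent between Right and Left.
  Colin's payoff to Right: p·8 + (1−p)·0 = 8p
  Colin's payoff to Left: p·5 + (1−p)·1 = 4p + 1
  8p = 4p + 1  ⇒  4p = 1  ⇒  p = 1/4.
Rosa's indifference between Down and Up determines Colin's mixing probability q:
  Rosa's payoff to Down: q·2 + (1−q)·7 = -5q + 7
  Rosa's payoff to Up: q·7 + (1−q)·3 = 4q + 3
  -5q + 7 = 4q + 3  ⇒  -9q = -4  ⇒  q = 4/9.

p = 1/4, q = 4/9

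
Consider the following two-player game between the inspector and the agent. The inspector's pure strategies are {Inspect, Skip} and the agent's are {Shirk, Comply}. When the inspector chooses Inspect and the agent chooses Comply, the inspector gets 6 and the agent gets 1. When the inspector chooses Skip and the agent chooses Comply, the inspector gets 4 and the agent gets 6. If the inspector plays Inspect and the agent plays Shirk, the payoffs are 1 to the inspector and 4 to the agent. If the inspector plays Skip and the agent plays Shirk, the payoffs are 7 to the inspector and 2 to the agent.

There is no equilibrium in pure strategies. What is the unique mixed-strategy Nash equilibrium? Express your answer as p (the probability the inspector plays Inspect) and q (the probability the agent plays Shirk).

For the agent to be willing to mix, the agent must be indifferent between Shirk and Comply, which pins down the inspector's mix.
  the agent's payoff from Shirk: p·4 + (1−p)·2 = 2p + 2
  the agent's payoff from Comply: p·1 + (1−p)·6 = -5p + 6
  2p + 2 = -5p + 6  ⇒  7p = 4  ⇒  p = 4/7.
In a mixed equilibrium the inspector is indifferent between Inspect and Skip; this condition fixes q.
  the inspector's payoff to Inspect: q·1 + (1−q)·6 = -5q + 6
  the inspector's payoff to Skip: q·7 + (1−q)·4 = 3q + 4
  -5q + 6 = 3q + 4  ⇒  -8q = -2  ⇒  q = 1/4.

p = 4/7, q = 1/4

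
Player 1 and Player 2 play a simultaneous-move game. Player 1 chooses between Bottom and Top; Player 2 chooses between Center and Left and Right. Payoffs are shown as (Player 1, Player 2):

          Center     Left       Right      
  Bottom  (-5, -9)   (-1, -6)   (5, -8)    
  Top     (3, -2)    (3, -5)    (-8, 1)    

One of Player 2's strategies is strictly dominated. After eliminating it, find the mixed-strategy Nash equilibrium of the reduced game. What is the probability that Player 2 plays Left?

Player 2's strategy Center is strictly dominated by Right: -8 > -9 and 1 > -2. Eliminate Center.
Set Player 1's expected payoff from Bottom equal to that from Top:
  Player 1's payoff to Bottom: q·(-1) + (1−q)·5 = -6q + 5
  Player 1's payoff to Top: q·3 + (1−q)·(-8) = 11q - 8
  -6q + 5 = 11q - 8  ⇒  -17q = -13  ⇒  q = 13/17.

q = 13/17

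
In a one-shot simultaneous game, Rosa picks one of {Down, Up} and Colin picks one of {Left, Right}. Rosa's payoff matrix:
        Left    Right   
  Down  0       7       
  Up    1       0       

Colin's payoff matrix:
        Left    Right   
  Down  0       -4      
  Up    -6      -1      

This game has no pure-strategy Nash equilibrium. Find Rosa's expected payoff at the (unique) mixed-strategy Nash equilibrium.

For Rosa to be willing to mix, Rosa must be indifferent between Down and Up, which pins down Colin's mix.
  Rosa's payoff from Down: q·0 + (1−q)·7 = -7q + 7
  Rosa's payoff from Up: q·1 + (1−q)·0 = q
  -7q + 7 = q  ⇒  -8q = -7  ⇒  q = 7/8.
At equilibrium Rosa is indifferent across rows, so Rosa's payoff equals the payoff from Down: (7/8)·0 + (1/8)·7 = 7/8.

7/8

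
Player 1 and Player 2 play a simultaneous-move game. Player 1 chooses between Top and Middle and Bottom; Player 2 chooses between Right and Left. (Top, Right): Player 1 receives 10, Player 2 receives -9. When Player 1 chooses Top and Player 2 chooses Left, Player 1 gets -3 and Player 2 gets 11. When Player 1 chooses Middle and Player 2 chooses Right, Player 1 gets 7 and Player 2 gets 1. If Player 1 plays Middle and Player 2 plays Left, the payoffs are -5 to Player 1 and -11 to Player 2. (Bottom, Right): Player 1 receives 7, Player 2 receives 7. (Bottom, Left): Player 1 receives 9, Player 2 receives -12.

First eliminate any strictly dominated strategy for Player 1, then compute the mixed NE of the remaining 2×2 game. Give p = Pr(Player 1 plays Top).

p = 19/39

Player 1's strategy Middle is strictly dominated by Top: 10 > 7 and -3 > -5. Eliminate Middle.
Player 1's mix must leave Player 2 indifferent between Right and Left.
  Player 2's payoff from Right: p·(-9) + (1−p)·7 = -16p + 7
  Player 2's payoff from Left: p·11 + (1−p)·(-12) = 23p - 12
  -16p + 7 = 23p - 12  ⇒  -39p = -19  ⇒  p = 19/39.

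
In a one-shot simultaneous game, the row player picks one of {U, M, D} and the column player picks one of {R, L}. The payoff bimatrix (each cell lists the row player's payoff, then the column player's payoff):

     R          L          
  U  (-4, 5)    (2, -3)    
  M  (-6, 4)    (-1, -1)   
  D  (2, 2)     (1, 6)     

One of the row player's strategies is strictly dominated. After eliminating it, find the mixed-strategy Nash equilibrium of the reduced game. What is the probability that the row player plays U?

p = 1/3

The row player's strategy M is strictly dominated by U: -4 > -6 and 2 > -1. Eliminate M.
For the column player to be willing to mix, the column player must be indifferent between R and L, which pins down the row player's mix.
  the column player's expected payoff from R: p·5 + (1−p)·2 = 3p + 2
  the column player's expected payoff from L: p·(-3) + (1−p)·6 = -9p + 6
  3p + 2 = -9p + 6  ⇒  12p = 4  ⇒  p = 1/3.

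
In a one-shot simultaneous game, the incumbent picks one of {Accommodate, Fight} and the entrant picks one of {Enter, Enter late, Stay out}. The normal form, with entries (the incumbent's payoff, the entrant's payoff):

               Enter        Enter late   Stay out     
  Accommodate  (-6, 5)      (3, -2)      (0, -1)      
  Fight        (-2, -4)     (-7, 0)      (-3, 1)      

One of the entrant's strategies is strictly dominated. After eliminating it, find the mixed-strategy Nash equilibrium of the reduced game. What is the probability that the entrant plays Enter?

q = 3/7

The entrant's strategy Enter late is strictly dominated by Stay out: -1 > -2 and 1 > 0. Eliminate Enter late.
In a mixed equilibrium the incumbent is indifferent between Accommodate and Fight; this condition fixes q.
  the incumbent's payoff to Accommodate: q·(-6) + (1−q)·0 = -6q
  the incumbent's payoff to Fight: q·(-2) + (1−q)·(-3) = q - 3
  -6q = q - 3  ⇒  -7q = -3  ⇒  q = 3/7.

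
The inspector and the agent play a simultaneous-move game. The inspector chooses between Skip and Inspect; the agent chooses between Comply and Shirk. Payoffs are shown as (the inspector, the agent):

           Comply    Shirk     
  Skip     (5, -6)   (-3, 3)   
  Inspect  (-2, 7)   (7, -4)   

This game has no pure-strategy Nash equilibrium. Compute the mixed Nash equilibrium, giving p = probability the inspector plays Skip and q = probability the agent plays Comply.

p = 11/20, q = 10/17

Set the agent's expected payoff from Comply equal to that from Shirk:
  the agent's payoff to Comply: p·(-6) + (1−p)·7 = -13p + 7
  the agent's payoff to Shirk: p·3 + (1−p)·(-4) = 7p - 4
  -13p + 7 = 7p - 4  ⇒  -20p = -11  ⇒  p = 11/20.
Set the inspector's expected payoff from Skip equal to that from Inspect:
  the inspector's expected payoff from Skip: q·5 + (1−q)·(-3) = 8q - 3
  the inspector's expected payoff from Inspect: q·(-2) + (1−q)·7 = -9q + 7
  8q - 3 = -9q + 7  ⇒  17q = 10  ⇒  q = 10/17.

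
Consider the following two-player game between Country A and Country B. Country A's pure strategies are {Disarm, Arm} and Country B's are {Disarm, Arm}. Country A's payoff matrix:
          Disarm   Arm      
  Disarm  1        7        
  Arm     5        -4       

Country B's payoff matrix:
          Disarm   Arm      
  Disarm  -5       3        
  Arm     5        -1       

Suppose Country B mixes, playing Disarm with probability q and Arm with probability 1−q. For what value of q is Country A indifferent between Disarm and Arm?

In a mixed equilibrium Country A is indifferent between Disarm and Arm; this condition fixes q.
  Country A's payoff to Disarm: q·1 + (1−q)·7 = -6q + 7
  Country A's payoff to Arm: q·5 + (1−q)·(-4) = 9q - 4
  -6q + 7 = 9q - 4  ⇒  -15q = -11  ⇒  q = 11/15.

q = 11/15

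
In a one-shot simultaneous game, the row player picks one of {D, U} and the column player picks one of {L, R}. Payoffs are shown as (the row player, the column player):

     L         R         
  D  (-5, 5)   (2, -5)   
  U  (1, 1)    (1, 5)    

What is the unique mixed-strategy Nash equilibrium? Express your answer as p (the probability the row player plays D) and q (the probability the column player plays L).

For the column player to be willing to mix, the column player must be indifferent between L and R, which pins down the row player's mix.
  the column player's expected payoff from L: p·5 + (1−p)·1 = 4p + 1
  the column player's expected payoff from R: p·(-5) + (1−p)·5 = -10p + 5
  4p + 1 = -10p + 5  ⇒  14p = 4  ⇒  p = 2/7.
For the row player to be willing to mix, the row player must be indifferent between D and U, which pins down the column player's mix.
  the row player's payoff to D: q·(-5) + (1−q)·2 = -7q + 2
  the row player's payoff to U: q·1 + (1−q)·1 = 1
  -7q + 2 = 1  ⇒  -7q = -1  ⇒  q = 1/7.

p = 2/7, q = 1/7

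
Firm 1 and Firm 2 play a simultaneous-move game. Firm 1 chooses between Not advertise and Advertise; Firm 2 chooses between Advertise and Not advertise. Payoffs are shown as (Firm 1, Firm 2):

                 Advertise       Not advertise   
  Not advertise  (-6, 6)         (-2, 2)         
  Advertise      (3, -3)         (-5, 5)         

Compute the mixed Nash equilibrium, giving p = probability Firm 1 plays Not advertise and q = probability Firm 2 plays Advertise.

Firm 2's indifference between Advertise and Not advertise determines Firm 1's mixing probability p:
  Firm 2's payoff to Advertise: p·6 + (1−p)·(-3) = 9p - 3
  Firm 2's payoff to Not advertise: p·2 + (1−p)·5 = -3p + 5
  9p - 3 = -3p + 5  ⇒  12p = 8  ⇒  p = 2/3.
Firm 2's mix must leave Firm 1 indifferent between Not advertise and Advertise.
  Firm 1's expected payoff from Not advertise: q·(-6) + (1−q)·(-2) = -4q - 2
  Firm 1's expected payoff from Advertise: q·3 + (1−q)·(-5) = 8q - 5
  -4q - 2 = 8q - 5  ⇒  -12q = -3  ⇒  q = 1/4.

p = 2/3, q = 1/4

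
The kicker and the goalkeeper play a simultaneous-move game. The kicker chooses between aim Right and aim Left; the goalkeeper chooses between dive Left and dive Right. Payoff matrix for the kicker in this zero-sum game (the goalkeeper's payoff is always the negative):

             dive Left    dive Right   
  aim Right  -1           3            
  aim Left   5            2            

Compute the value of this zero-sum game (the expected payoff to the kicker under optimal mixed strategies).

The kicker's indifference between aim Right and aim Left determines the goalkeeper's mixing probability q:
  the kicker's payoff from aim Right: q·(-1) + (1−q)·3 = -4q + 3
  the kicker's payoff from aim Left: q·5 + (1−q)·2 = 3q + 2
  -4q + 3 = 3q + 2  ⇒  -7q = -1  ⇒  q = 1/7.
The value is the kicker's expected payoff against this mix (using aim Right): (1/7)·(-1) + (6/7)·3 = 17/7.

v = 17/7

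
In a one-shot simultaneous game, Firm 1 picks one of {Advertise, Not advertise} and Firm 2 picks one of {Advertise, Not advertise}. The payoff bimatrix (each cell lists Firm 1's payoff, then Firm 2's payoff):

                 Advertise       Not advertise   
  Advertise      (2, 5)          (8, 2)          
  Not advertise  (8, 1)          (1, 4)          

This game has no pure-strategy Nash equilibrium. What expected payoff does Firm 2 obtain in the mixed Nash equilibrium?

3

For Firm 2 to be willing to mix, Firm 2 must be indifferent between Advertise and Not advertise, which pins down Firm 1's mix.
  Firm 2's payoff from Advertise: p·5 + (1−p)·1 = 4p + 1
  Firm 2's payoff from Not advertise: p·2 + (1−p)·4 = -2p + 4
  4p + 1 = -2p + 4  ⇒  6p = 3  ⇒  p = 1/2.
At equilibrium Firm 2 is indifferent across columns, so Firm 2's payoff equals the payoff from Advertise: (1/2)·5 + (1/2)·1 = 3.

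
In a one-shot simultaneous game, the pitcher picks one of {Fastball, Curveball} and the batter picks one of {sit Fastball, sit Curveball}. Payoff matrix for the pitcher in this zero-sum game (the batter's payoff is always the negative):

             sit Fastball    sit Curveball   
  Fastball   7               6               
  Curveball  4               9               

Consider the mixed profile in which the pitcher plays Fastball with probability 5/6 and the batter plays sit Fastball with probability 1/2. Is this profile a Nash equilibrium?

Check the batter's indifference given the pitcher's mix p = 5/6:
  payoff from sit Fastball = -13/2; payoff from sit Curveball = -13/2 — equal.
Check the pitcher's indifference given the batter's mix q = 1/2:
  payoff from Fastball = 13/2; payoff from Curveball = 13/2 — equal.
Both players are indifferent, so neither can profitably deviate.

Yes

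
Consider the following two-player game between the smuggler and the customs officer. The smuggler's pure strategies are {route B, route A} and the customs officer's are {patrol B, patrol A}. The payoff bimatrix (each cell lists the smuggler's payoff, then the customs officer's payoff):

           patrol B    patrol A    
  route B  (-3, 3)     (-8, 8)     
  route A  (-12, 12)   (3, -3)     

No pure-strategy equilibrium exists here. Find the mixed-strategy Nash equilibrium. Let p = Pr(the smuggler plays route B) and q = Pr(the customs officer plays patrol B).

p = 3/4, q = 11/20

Set the customs officer's expected payoff from patrol B equal to that from patrol A:
  the customs officer's expected payoff from patrol B: p·3 + (1−p)·12 = -9p + 12
  the customs officer's expected payoff from patrol A: p·8 + (1−p)·(-3) = 11p - 3
  -9p + 12 = 11p - 3  ⇒  -20p = -15  ⇒  p = 3/4.
In a mixed equilibrium the smuggler is indifferent between route B and route A; this condition fixes q.
  the smuggler's payoff from route B: q·(-3) + (1−q)·(-8) = 5q - 8
  the smuggler's payoff from route A: q·(-12) + (1−q)·3 = -15q + 3
  5q - 8 = -15q + 3  ⇒  20q = 11  ⇒  q = 11/20.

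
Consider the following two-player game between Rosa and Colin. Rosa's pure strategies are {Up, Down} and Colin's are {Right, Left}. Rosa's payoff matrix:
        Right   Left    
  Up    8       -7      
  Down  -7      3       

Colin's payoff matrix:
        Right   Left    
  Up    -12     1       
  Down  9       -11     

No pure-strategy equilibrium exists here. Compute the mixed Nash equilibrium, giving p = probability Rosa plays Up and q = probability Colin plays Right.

Rosa's mix must leave Colin indifferent between Right and Left.
  Colin's payoff to Right: p·(-12) + (1−p)·9 = -21p + 9
  Colin's payoff to Left: p·1 + (1−p)·(-11) = 12p - 11
  -21p + 9 = 12p - 11  ⇒  -33p = -20  ⇒  p = 20/33.
Set Rosa's expected payoff from Up equal to that from Down:
  Rosa's expected payoff from Up: q·8 + (1−q)·(-7) = 15q - 7
  Rosa's expected payoff from Down: q·(-7) + (1−q)·3 = -10q + 3
  15q - 7 = -10q + 3  ⇒  25q = 10  ⇒  q = 2/5.

p = 20/33, q = 2/5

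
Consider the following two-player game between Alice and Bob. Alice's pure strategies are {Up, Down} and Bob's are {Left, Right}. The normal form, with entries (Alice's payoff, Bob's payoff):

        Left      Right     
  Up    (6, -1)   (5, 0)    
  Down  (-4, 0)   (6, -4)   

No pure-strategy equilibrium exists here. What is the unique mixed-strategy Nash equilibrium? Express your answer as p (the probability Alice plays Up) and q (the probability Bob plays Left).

p = 4/5, q = 1/11

For Bob to be willing to mix, Bob must be indifferent between Left and Right, which pins down Alice's mix.
  Bob's expected payoff from Left: p·(-1) + (1−p)·0 = -p
  Bob's expected payoff from Right: p·0 + (1−p)·(-4) = 4p - 4
  -p = 4p - 4  ⇒  -5p = -4  ⇒  p = 4/5.
Bob's mix must leave Alice indifferent between Up and Down.
  Alice's expected payoff from Up: q·6 + (1−q)·5 = q + 5
  Alice's expected payoff from Down: q·(-4) + (1−q)·6 = -10q + 6
  q + 5 = -10q + 6  ⇒  11q = 1  ⇒  q = 1/11.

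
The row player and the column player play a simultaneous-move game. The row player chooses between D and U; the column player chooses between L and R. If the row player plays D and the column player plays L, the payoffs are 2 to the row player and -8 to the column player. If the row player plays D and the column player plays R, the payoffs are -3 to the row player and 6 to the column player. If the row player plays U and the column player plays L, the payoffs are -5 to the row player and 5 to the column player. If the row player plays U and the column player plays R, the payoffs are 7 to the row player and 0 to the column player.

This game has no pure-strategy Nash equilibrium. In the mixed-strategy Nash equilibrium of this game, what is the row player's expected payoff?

In a mixed equilibrium the row player is indifferent between D and U; this condition fixes q.
  the row player's payoff from D: q·2 + (1−q)·(-3) = 5q - 3
  the row player's payoff from U: q·(-5) + (1−q)·7 = -12q + 7
  5q - 3 = -12q + 7  ⇒  17q = 10  ⇒  q = 10/17.
At equilibrium the row player is indifferent across rows, so the row player's payoff equals the payoff from D: (10/17)·2 + (7/17)·(-3) = -1/17.

-1/17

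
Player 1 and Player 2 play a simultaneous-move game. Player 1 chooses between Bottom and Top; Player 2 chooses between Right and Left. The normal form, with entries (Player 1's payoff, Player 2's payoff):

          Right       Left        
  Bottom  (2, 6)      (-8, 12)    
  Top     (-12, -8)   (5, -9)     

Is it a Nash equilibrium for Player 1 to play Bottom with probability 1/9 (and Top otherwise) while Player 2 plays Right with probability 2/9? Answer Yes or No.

Given Player 1's mix p = 1/9, Player 2's payoff from Right is -58/9 but from Left is -20/3. Player 2 strictly prefers Right, so Player 2 would not mix.
So the proposed profile is not a Nash equilibrium.

No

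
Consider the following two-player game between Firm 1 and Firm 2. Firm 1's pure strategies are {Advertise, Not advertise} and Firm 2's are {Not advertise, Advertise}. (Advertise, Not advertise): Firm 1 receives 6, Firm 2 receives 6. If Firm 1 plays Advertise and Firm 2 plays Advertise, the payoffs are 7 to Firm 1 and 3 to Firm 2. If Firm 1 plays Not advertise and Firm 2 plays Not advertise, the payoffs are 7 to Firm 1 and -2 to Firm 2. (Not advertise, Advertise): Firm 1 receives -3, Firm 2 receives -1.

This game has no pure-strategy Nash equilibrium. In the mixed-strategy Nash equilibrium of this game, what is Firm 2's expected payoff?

0

Firm 2's indifference between Not advertise and Advertise determines Firm 1's mixing probability p:
  Firm 2's expected payoff from Not advertise: p·6 + (1−p)·(-2) = 8p - 2
  Firm 2's expected payoff from Advertise: p·3 + (1−p)·(-1) = 4p - 1
  8p - 2 = 4p - 1  ⇒  4p = 1  ⇒  p = 1/4.
At equilibrium Firm 2 is indifferent across columns, so Firm 2's payoff equals the payoff from Not advertise: (1/4)·6 + (3/4)·(-2) = 0.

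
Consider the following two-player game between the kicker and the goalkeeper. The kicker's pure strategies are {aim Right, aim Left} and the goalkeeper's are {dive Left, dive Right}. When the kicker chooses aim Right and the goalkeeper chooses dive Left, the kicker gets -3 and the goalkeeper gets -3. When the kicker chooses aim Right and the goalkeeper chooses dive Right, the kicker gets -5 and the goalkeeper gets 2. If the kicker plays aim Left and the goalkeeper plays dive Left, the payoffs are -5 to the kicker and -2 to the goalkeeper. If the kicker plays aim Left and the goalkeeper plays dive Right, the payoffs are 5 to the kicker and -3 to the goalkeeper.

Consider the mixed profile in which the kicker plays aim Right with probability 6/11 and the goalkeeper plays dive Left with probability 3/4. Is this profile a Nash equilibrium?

No

Given the kicker's mix p = 6/11, the goalkeeper's payoff from dive Left is -28/11 but from dive Right is -3/11. The goalkeeper strictly prefers dive Right, so the goalkeeper would not mix.
So the proposed profile is not a Nash equilibrium.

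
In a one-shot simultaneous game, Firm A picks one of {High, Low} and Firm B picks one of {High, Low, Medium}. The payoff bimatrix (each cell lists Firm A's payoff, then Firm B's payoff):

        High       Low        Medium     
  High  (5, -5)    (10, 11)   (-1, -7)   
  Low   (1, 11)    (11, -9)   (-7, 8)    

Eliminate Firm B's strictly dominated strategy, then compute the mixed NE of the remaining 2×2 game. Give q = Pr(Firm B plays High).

q = 1/5

Firm B's strategy Medium is strictly dominated by High: -5 > -7 and 11 > 8. Eliminate Medium.
Firm A's indifference between High and Low determines Firm B's mixing probability q:
  Firm A's payoff to High: q·5 + (1−q)·10 = -5q + 10
  Firm A's payoff to Low: q·1 + (1−q)·11 = -10q + 11
  -5q + 10 = -10q + 11  ⇒  5q = 1  ⇒  q = 1/5.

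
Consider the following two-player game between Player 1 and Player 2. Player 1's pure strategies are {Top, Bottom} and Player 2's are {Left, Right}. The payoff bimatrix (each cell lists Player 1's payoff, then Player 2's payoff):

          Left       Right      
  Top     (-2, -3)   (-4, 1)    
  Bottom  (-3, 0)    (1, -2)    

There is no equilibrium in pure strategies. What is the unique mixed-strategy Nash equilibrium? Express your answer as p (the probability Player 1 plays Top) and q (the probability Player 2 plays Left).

Set Player 2's expected payoff from Left equal to that from Right:
  Player 2's payoff to Left: p·(-3) + (1−p)·0 = -3p
  Player 2's payoff to Right: p·1 + (1−p)·(-2) = 3p - 2
  -3p = 3p - 2  ⇒  -6p = -2  ⇒  p = 1/3.
In a mixed equilibrium Player 1 is indifferent between Top and Bottom; this condition fixes q.
  Player 1's payoff to Top: q·(-2) + (1−q)·(-4) = 2q - 4
  Player 1's payoff to Bottom: q·(-3) + (1−q)·1 = -4q + 1
  2q - 4 = -4q + 1  ⇒  6q = 5  ⇒  q = 5/6.

p = 1/3, q = 5/6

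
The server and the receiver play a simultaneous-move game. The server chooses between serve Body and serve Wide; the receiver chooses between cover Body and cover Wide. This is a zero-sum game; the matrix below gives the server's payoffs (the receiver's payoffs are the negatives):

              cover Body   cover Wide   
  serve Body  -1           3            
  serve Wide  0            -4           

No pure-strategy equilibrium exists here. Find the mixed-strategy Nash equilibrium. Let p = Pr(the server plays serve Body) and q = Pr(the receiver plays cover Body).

p = 1/2, q = 7/8

For the receiver to be willing to mix, the receiver must be indifferent between cover Body and cover Wide, which pins down the server's mix.
  the receiver's expected payoff from cover Body: p·1 + (1−p)·0 = p
  the receiver's expected payoff from cover Wide: p·(-3) + (1−p)·4 = -7p + 4
  p = -7p + 4  ⇒  8p = 4  ⇒  p = 1/2.
Set the server's expected payoff from serve Body equal to that from serve Wide:
  the server's payoff from serve Body: q·(-1) + (1−q)·3 = -4q + 3
  the server's payoff from serve Wide: q·0 + (1−q)·(-4) = 4q - 4
  -4q + 3 = 4q - 4  ⇒  -8q = -7  ⇒  q = 7/8.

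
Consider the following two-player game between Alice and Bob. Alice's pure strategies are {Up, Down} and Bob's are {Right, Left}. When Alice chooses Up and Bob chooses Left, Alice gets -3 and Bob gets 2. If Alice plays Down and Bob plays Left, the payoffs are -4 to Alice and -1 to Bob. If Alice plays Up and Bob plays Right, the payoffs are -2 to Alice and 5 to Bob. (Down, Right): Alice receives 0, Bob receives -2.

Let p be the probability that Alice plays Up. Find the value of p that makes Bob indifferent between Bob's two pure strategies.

p = 1/4

In a mixed equilibrium Bob is indifferent between Right and Left; this condition fixes p.
  Bob's payoff from Right: p·5 + (1−p)·(-2) = 7p - 2
  Bob's payoff from Left: p·2 + (1−p)·(-1) = 3p - 1
  7p - 2 = 3p - 1  ⇒  4p = 1  ⇒  p = 1/4.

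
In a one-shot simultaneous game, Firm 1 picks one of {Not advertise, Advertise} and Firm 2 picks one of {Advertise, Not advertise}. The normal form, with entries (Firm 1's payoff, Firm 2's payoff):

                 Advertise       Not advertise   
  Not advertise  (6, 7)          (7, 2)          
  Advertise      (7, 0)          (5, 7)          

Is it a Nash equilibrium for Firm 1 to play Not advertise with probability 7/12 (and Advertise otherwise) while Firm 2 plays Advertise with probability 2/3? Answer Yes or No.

Yes

Check Firm 2's indifference given Firm 1's mix p = 7/12:
  payoff from Advertise = 49/12; payoff from Not advertise = 49/12 — equal.
Check Firm 1's indifference given Firm 2's mix q = 2/3:
  payoff from Not advertise = 19/3; payoff from Advertise = 19/3 — equal.
Both players are indifferent, so neither can profitably deviate.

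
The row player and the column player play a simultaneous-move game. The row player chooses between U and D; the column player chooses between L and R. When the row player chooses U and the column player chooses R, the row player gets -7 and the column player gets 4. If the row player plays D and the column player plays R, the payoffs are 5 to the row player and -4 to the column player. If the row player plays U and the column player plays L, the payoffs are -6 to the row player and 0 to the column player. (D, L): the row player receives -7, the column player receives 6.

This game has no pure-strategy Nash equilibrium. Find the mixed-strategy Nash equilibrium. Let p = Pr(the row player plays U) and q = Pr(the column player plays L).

p = 5/7, q = 12/13

The column player's indifference between L and R determines the row player's mixing probability p:
  the column player's payoff to L: p·0 + (1−p)·6 = -6p + 6
  the column player's payoff to R: p·4 + (1−p)·(-4) = 8p - 4
  -6p + 6 = 8p - 4  ⇒  -14p = -10  ⇒  p = 5/7.
The column player's mix must leave the row player indifferent between U and D.
  the row player's payoff from U: q·(-6) + (1−q)·(-7) = q - 7
  the row player's payoff from D: q·(-7) + (1−q)·5 = -12q + 5
  q - 7 = -12q + 5  ⇒  13q = 12  ⇒  q = 12/13.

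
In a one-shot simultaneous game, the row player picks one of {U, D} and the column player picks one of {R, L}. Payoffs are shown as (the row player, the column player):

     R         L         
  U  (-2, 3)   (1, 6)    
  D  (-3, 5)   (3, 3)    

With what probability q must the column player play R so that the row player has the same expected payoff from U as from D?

Set the row player's expected payoff from U equal to that from D:
  the row player's payoff to U: q·(-2) + (1−q)·1 = -3q + 1
  the row player's payoff to D: q·(-3) + (1−q)·3 = -6q + 3
  -3q + 1 = -6q + 3  ⇒  3q = 2  ⇒  q = 2/3.

q = 2/3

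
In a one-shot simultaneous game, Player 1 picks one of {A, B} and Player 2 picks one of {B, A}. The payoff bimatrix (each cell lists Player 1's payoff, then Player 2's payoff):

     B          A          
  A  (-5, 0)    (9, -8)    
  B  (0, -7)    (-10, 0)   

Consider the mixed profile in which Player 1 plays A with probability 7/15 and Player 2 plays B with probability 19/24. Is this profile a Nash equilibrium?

Yes

Check Player 2's indifference given Player 1's mix p = 7/15:
  payoff from B = -56/15; payoff from A = -56/15 — equal.
Check Player 1's indifference given Player 2's mix q = 19/24:
  payoff from A = -25/12; payoff from B = -25/12 — equal.
Both players are indifferent, so neither can profitably deviate.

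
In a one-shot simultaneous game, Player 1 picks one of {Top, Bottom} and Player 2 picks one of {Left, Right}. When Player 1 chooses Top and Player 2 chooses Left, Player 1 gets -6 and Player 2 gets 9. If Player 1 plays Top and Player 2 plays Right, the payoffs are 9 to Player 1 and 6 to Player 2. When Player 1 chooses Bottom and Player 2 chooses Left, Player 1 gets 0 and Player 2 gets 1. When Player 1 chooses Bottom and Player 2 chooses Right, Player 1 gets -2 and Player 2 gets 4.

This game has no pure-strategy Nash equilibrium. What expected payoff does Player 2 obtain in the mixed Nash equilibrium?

5

For Player 2 to be willing to mix, Player 2 must be indifferent between Left and Right, which pins down Player 1's mix.
  Player 2's expected payoff from Left: p·9 + (1−p)·1 = 8p + 1
  Player 2's expected payoff from Right: p·6 + (1−p)·4 = 2p + 4
  8p + 1 = 2p + 4  ⇒  6p = 3  ⇒  p = 1/2.
At equilibrium Player 2 is indifferent across columns, so Player 2's payoff equals the payoff from Left: (1/2)·9 + (1/2)·1 = 5.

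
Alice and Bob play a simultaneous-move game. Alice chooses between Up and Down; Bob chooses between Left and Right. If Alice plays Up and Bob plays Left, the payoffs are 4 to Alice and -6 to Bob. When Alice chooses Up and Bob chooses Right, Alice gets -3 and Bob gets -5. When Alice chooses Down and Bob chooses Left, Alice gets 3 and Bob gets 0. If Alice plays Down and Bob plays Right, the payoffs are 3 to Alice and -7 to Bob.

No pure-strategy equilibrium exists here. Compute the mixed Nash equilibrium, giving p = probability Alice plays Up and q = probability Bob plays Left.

Set Bob's expected payoff from Left equal to that from Right:
  Bob's payoff from Left: p·(-6) + (1−p)·0 = -6p
  Bob's payoff from Right: p·(-5) + (1−p)·(-7) = 2p - 7
  -6p = 2p - 7  ⇒  -8p = -7  ⇒  p = 7/8.
For Alice to be willing to mix, Alice must be indifferent between Up and Down, which pins down Bob's mix.
  Alice's payoff from Up: q·4 + (1−q)·(-3) = 7q - 3
  Alice's payoff from Down: q·3 + (1−q)·3 = 3
  7q - 3 = 3  ⇒  7q = 6  ⇒  q = 6/7.

p = 7/8, q = 6/7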